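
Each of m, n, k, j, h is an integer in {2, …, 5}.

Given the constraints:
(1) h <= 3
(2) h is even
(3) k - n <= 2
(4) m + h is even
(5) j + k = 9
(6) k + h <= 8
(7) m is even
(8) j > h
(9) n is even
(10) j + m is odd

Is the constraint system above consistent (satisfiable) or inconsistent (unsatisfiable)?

Setting (m, n, k, j, h) = (2, 4, 4, 5, 2) satisfies everything: constraint 3: k - n = 0; constraint 5: j + k = 9; constraint 6: k + h = 6, and the others follow.

Satisfiable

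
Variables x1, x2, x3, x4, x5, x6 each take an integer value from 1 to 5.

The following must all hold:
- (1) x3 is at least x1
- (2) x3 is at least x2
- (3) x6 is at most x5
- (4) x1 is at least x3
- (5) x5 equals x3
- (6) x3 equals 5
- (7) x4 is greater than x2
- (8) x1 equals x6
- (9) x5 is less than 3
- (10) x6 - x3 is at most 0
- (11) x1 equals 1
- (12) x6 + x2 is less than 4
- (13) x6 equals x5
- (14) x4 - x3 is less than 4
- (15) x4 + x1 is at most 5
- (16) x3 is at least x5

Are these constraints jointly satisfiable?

Constraint 11 fixes x1 = 1 and constraint 6 fixes x3 = 5. Constraints 5, 8, and 13 give x1 = x6 = x5 = x3, so x1 = x3. But 1 ≠ 5 — contradiction.

Unsatisfiable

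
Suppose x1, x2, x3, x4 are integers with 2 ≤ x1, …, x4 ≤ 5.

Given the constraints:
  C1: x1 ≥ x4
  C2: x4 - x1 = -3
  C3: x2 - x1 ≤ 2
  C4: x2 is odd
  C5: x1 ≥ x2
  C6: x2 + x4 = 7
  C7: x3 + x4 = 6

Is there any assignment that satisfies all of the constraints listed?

Satisfiable

Take x1 = 5, x2 = 5, x3 = 4, x4 = 2. Then constraint 2: x4 - x1 = -3; constraint 3: x2 - x1 = 0, and every other listed constraint is also met.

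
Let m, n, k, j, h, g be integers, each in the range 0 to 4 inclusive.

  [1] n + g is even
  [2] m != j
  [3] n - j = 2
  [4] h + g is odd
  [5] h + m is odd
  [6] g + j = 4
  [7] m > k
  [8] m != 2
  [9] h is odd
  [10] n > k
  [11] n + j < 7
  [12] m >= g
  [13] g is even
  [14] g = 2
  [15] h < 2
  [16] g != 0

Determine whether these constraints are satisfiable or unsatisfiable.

Satisfiable

Try m = 4, n = 4, k = 0, j = 2, h = 1, g = 2.
Check constraint 3: n - j = 2; constraint 6: g + j = 4. The remaining constraints are straightforward to verify.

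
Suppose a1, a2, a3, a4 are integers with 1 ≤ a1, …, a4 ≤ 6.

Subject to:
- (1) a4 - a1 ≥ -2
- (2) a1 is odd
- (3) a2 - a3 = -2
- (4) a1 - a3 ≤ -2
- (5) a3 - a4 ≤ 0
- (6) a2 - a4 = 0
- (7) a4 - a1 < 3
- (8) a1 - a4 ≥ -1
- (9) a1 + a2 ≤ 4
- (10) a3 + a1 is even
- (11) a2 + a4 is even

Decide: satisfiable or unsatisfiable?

Constraints 4, 5, and 8 give a1 − a4 ≥ -1, a4 − a3 ≥ 0, a3 − a1 ≥ 2.
Adding all 3 inequalities: the left sides telescope to 0, and the right sides sum to (-1) + 0 + 2 = 1. So 0 ≥ 1, which is false.

Unsatisfiable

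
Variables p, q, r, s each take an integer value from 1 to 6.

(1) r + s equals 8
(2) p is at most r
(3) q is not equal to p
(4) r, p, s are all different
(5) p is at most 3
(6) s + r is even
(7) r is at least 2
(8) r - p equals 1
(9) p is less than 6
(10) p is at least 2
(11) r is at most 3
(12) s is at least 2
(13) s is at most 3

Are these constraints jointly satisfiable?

Unsatisfiable

Constraints 5, 7, 10, 11, 12, and 13 confine each of r, p, s to the 2 values {2, 3}.
Constraint 4 requires all 3 of them to be distinct, but only 2 values are available — impossible by the pigeonhole principle.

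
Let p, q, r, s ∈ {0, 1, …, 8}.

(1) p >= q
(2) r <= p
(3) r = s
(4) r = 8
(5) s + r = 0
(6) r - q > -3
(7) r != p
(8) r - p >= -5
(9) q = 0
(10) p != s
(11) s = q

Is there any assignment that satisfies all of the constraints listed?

Constraint 4 fixes r = 8 and constraint 9 fixes q = 0. Constraints 3 and 11 give r = s = q, so r = q. But 8 ≠ 0 — contradiction.

Unsatisfiable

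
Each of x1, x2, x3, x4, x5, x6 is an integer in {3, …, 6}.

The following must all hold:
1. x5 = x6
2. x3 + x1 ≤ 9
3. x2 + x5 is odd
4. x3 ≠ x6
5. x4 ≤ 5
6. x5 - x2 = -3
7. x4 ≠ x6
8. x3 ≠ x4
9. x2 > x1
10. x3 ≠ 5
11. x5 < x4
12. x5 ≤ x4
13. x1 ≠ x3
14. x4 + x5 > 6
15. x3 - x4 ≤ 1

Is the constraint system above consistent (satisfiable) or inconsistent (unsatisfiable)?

Satisfiable

Take x1 = 3, x2 = 6, x3 = 4, x4 = 5, x5 = 3, x6 = 3. Then constraint 2: x3 + x1 = 7; constraint 6: x5 - x2 = -3, and every other listed constraint is also met.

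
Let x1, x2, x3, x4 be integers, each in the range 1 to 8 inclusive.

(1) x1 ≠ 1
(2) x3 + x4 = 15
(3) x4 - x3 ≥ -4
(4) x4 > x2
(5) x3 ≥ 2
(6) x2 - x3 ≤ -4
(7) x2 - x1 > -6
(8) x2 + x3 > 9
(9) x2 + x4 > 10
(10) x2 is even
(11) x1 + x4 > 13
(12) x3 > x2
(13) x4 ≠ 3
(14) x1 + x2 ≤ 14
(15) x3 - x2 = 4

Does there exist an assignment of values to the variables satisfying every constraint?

Satisfiable

The assignment x1 = 7, x2 = 4, x3 = 8, x4 = 7 works:
  constraint 2 holds since x3 + x4 = 15.
  constraint 3 holds since x4 - x3 = -1.
  constraint 6 holds since x2 - x3 = -4.
The rest check out directly.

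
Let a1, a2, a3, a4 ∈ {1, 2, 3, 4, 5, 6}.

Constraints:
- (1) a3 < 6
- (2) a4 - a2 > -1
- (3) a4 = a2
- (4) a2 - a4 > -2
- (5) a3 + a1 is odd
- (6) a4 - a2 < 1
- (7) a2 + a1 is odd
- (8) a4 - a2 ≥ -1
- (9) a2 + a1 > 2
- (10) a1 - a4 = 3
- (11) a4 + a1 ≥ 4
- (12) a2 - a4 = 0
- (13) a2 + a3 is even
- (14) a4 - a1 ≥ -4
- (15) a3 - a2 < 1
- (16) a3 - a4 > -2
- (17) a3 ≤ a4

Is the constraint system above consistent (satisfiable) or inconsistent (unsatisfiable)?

Satisfiable

The assignment a1 = 4, a2 = 1, a3 = 1, a4 = 1 works:
  constraint 2 holds since a4 - a2 = 0.
  constraint 4 holds since a2 - a4 = 0.
  constraint 6 holds since a4 - a2 = 0.
The rest check out directly.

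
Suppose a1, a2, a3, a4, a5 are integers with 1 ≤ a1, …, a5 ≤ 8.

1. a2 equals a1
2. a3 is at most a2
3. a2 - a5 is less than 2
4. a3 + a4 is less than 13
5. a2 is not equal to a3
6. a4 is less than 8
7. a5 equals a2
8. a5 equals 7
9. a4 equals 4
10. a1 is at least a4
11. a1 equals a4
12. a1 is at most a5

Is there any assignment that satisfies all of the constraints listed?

Unsatisfiable

Constraint 8 fixes a5 = 7 and constraint 9 fixes a4 = 4. Constraints 1, 7, and 11 give a5 = a2 = a1 = a4, so a5 = a4. But 7 ≠ 4 — contradiction.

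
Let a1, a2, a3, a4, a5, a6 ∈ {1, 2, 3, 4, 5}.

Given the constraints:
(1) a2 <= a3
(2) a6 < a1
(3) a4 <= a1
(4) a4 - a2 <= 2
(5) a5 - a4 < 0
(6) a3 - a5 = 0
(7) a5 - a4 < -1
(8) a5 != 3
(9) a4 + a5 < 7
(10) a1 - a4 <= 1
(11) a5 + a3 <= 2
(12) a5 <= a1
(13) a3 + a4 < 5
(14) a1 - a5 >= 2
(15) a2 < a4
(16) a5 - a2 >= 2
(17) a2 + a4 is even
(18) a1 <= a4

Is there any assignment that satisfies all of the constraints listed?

Unsatisfiable

Constraints 4, 10, 14, and 16 give a5 − a2 ≥ 2, a2 − a4 ≥ -2, a4 − a1 ≥ -1, a1 − a5 ≥ 2.
Adding all 4 inequalities: the left sides telescope to 0, and the right sides sum to 2 + (-2) + (-1) + 2 = 1. So 0 ≥ 1, which is false.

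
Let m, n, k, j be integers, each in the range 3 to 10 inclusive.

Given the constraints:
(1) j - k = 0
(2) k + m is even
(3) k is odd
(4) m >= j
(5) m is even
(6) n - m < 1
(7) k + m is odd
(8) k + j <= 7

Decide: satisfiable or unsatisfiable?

Unsatisfiable

Constraint 3 makes k odd and constraint 5 makes m even, so k + m must be odd. Constraint 2 says k + m is even — contradiction.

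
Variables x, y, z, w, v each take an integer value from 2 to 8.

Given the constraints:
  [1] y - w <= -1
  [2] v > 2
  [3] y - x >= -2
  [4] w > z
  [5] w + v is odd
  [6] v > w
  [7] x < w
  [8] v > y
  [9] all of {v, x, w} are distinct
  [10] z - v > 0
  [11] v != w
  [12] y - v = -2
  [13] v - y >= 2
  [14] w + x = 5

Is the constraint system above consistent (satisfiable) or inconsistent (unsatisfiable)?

Constraints 4, 6, and 10 give w < v, v < z, z < w. Chaining: w < v < z < w, which forces w < w — impossible.

Unsatisfiable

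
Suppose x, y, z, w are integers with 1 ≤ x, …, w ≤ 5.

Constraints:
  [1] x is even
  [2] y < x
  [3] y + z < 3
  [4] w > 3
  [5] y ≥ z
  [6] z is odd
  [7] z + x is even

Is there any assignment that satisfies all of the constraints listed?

Constraint 6 makes z odd and constraint 1 makes x even, so z + x must be odd. Constraint 7 says z + x is even — contradiction.

Unsatisfiable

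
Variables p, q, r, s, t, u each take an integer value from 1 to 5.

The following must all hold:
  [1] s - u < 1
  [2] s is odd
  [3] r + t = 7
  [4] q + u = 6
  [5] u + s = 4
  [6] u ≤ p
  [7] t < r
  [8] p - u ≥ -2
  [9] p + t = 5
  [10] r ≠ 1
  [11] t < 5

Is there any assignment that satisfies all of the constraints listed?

Satisfiable

The assignment p = 3, q = 3, r = 5, s = 1, t = 2, u = 3 works:
  constraint 1 holds since s - u = -2.
  constraint 3 holds since r + t = 7.
  constraint 4 holds since q + u = 6.
The rest check out directly.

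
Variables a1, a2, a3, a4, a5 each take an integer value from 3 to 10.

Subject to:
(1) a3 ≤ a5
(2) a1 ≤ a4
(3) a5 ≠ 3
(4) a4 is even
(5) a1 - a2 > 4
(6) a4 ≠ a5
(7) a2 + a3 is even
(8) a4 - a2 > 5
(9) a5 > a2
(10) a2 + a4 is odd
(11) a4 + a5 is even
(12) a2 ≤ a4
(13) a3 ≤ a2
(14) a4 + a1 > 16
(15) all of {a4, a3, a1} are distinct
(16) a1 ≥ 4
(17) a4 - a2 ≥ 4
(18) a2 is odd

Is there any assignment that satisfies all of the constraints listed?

Satisfiable

One satisfying assignment is a1 = 9, a2 = 3, a3 = 3, a4 = 10, a5 = 4.
For the less obvious constraints — constraint 5: a1 - a2 = 6; constraint 8: a4 - a2 = 7; constraint 14: a4 + a1 = 19 — and the others hold by inspection.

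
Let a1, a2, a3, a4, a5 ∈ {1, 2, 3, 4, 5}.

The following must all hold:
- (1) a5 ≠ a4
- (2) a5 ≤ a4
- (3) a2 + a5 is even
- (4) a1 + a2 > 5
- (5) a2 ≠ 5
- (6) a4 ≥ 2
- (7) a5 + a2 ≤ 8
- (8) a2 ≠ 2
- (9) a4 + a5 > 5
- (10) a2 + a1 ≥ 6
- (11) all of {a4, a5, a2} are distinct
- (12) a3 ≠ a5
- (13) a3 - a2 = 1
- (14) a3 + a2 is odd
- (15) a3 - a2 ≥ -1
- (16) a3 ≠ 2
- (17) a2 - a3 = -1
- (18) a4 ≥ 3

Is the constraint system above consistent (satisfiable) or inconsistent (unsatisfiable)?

Satisfiable

One satisfying assignment is a1 = 4, a2 = 4, a3 = 5, a4 = 5, a5 = 2.
For the less obvious constraints — constraint 4: a1 + a2 = 8; constraint 7: a5 + a2 = 6 — and the others hold by inspection.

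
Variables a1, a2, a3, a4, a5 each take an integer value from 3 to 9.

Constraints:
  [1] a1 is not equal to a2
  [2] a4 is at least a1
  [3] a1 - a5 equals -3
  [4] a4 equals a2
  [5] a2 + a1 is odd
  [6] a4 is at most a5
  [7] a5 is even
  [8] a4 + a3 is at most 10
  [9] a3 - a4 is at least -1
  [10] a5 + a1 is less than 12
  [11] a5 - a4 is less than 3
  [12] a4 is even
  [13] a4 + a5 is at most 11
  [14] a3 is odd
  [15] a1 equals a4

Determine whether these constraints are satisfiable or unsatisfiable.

From constraints 4 and 15, a1 = a4 = a2, so a1 = a2. But constraint 1 says a1 ≠ a2. Contradiction.

Unsatisfiable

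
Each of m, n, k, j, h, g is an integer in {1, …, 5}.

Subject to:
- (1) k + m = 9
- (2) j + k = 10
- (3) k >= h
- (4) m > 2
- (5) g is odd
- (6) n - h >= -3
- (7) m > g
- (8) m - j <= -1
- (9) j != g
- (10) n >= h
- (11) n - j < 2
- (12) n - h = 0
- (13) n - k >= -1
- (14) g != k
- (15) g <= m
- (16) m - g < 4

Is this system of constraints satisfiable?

Take m = 4, n = 5, k = 5, j = 5, h = 5, g = 3. Then constraint 1: k + m = 9; constraint 2: j + k = 10, and every other listed constraint is also met.

Satisfiable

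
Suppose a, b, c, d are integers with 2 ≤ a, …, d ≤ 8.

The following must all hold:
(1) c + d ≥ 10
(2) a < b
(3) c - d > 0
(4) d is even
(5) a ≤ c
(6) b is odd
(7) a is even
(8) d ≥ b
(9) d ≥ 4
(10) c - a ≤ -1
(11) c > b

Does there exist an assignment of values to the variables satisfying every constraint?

Unsatisfiable

Constraints 2, 3, 8, and 10 give c < a, a < b, b ≤ d, d < c. Chaining: c < a < b ≤ d < c, which forces c < c — impossible.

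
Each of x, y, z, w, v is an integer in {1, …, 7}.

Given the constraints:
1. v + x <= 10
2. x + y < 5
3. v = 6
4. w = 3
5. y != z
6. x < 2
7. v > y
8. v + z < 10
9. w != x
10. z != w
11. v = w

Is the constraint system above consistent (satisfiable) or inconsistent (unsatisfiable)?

Unsatisfiable

Constraint 3 fixes v = 6 and constraint 4 fixes w = 3, but constraint 11 requires v = w. Since 6 ≠ 3, contradiction.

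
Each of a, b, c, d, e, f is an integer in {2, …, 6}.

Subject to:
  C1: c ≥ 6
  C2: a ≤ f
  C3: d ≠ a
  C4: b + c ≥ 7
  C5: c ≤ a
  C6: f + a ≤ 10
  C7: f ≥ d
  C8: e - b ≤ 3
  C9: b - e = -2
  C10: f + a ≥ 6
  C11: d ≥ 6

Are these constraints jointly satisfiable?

From constraints 7 and 11: f ≥ d ≥ 6. From constraints 1 and 5: a ≥ c ≥ 6. Hence f + a ≥ 12. But constraint 6 requires f + a ≤ 10, and 10 < 12. Contradiction.

Unsatisfiable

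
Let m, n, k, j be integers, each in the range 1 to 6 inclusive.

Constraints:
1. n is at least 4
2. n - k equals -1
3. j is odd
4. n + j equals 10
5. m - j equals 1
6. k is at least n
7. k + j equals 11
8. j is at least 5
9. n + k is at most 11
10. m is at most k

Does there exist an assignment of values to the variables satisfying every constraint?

Setting (m, n, k, j) = (6, 5, 6, 5) satisfies everything: constraint 2: n - k = -1; constraint 4: n + j = 10, and the others follow.

Satisfiable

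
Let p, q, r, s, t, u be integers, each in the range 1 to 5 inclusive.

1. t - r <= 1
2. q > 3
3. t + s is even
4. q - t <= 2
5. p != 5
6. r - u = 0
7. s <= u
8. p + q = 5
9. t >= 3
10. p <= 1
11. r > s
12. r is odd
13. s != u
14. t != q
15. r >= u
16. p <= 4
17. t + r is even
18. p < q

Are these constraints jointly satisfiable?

One satisfying assignment is p = 1, q = 4, r = 3, s = 1, t = 3, u = 3.
For the less obvious constraints — constraint 1: t - r = 0; constraint 4: q - t = 1 — and the others hold by inspection.

Satisfiable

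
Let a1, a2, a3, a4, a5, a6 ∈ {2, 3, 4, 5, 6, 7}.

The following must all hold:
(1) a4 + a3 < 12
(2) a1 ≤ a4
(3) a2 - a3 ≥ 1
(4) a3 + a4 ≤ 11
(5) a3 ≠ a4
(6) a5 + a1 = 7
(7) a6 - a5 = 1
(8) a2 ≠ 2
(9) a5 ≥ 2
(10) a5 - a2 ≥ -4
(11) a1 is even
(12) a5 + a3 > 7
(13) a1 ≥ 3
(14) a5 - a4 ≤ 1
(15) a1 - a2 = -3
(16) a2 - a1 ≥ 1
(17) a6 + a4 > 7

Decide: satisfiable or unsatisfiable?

Satisfiable

Take a1 = 4, a2 = 7, a3 = 6, a4 = 4, a5 = 3, a6 = 4. Then constraint 1: a4 + a3 = 10; constraint 3: a2 - a3 = 1, and every other listed constraint is also met.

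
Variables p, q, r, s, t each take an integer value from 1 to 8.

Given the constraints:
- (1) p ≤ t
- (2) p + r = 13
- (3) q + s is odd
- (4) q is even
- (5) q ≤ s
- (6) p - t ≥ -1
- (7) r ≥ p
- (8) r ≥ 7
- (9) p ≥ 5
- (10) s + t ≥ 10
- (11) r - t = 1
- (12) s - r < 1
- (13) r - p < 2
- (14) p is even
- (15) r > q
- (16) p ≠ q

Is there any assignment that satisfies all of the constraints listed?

One satisfying assignment is p = 6, q = 4, r = 7, s = 5, t = 6.
For the less obvious constraints — constraint 2: p + r = 13; constraint 6: p - t = 0; constraint 10: s + t = 11 — and the others hold by inspection.

Satisfiable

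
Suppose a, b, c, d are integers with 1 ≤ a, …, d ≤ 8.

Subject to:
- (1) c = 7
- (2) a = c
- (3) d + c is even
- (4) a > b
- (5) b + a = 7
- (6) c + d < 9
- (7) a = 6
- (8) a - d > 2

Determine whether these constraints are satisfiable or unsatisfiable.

Unsatisfiable

Constraint 7 fixes a = 6 and constraint 1 fixes c = 7, but constraint 2 requires a = c. Since 6 ≠ 7, contradiction.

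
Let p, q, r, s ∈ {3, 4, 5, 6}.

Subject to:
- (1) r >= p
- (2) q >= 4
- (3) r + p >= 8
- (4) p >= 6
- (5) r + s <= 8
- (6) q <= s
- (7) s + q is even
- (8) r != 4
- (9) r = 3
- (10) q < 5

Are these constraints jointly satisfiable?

From constraints 1 and 4: r ≥ p ≥ 6. From constraints 2 and 6: s ≥ q ≥ 4. Hence r + s ≥ 10. But constraint 5 requires r + s ≤ 8, and 8 < 10. Contradiction.

Unsatisfiable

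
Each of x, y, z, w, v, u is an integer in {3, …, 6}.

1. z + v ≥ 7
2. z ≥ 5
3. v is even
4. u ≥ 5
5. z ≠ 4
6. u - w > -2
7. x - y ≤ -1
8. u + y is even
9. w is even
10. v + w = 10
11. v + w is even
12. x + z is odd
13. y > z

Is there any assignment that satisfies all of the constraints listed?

Setting (x, y, z, w, v, u) = (4, 6, 5, 6, 4, 6) satisfies everything: constraint 1: z + v = 9; constraint 6: u - w = 0; constraint 7: x - y = -2, and the others follow.

Satisfiable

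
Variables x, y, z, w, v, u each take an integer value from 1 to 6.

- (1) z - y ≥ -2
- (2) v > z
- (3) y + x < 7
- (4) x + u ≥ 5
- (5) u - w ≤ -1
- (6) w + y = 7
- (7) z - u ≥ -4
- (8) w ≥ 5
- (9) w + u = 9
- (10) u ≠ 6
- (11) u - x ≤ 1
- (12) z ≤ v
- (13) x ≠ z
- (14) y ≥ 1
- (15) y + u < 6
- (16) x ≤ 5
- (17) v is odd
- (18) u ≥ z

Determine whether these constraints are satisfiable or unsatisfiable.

Satisfiable

The assignment x = 5, y = 1, z = 1, w = 6, v = 3, u = 3 works:
  constraint 1 holds since z - y = 0.
  constraint 3 holds since y + x = 6.
  constraint 4 holds since x + u = 8.
The rest check out directly.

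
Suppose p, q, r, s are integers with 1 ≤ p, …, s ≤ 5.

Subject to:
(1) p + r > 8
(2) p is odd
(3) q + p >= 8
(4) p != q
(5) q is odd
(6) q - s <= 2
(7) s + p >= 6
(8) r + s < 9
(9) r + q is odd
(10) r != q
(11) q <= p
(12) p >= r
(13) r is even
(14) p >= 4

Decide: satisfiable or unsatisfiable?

Take p = 5, q = 3, r = 4, s = 3. Then constraint 1: p + r = 9; constraint 3: q + p = 8; constraint 6: q - s = 0, and every other listed constraint is also met.

Satisfiable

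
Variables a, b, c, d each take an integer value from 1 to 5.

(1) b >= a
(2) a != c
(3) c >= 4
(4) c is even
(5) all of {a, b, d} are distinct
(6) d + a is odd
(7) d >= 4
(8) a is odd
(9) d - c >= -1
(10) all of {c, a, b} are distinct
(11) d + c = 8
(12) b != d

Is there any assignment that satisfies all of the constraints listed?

The assignment a = 1, b = 5, c = 4, d = 4 works:
  constraint 9 holds since d - c = 0.
  constraint 11 holds since d + c = 8.
The rest check out directly.

Satisfiable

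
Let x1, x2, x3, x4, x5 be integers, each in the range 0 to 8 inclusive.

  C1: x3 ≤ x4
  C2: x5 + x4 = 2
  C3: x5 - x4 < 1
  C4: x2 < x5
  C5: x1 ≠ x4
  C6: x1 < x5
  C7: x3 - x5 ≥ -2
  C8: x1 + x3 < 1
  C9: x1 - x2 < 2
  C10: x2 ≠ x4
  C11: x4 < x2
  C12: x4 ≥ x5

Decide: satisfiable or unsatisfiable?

Unsatisfiable

Constraints 4, 11, and 12 give x4 < x2, x2 < x5, x5 ≤ x4. Chaining: x4 < x2 < x5 ≤ x4, which forces x4 < x4 — impossible.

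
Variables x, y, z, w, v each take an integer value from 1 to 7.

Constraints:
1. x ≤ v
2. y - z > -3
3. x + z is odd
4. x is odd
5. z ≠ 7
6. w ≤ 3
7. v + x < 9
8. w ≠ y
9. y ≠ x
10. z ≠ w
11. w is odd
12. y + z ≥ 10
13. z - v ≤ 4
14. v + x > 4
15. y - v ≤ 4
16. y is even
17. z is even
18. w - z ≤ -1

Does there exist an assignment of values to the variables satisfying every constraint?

Satisfiable

Setting (x, y, z, w, v) = (3, 6, 6, 3, 4) satisfies everything: constraint 2: y - z = 0; constraint 7: v + x = 7, and the others follow.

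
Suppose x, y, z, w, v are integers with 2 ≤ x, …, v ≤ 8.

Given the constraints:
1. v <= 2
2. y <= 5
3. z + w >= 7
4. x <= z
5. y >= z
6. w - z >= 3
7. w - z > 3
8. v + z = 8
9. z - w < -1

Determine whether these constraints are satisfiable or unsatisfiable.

From constraint 1: v ≤ 2. From constraints 2 and 5: z ≤ y ≤ 5. Hence v + z ≤ 7. But constraint 8 requires v + z = 8, and 8 > 7. Contradiction.

Unsatisfiable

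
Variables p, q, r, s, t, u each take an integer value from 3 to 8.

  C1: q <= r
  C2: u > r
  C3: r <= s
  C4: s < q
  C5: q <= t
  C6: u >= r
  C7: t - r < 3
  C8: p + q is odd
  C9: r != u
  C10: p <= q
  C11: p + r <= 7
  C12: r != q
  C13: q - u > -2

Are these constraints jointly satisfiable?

Unsatisfiable

Constraints 1, 3, and 4 give r ≤ s, s < q, q ≤ r. Chaining: r ≤ s < q ≤ r, which forces r < r — impossible.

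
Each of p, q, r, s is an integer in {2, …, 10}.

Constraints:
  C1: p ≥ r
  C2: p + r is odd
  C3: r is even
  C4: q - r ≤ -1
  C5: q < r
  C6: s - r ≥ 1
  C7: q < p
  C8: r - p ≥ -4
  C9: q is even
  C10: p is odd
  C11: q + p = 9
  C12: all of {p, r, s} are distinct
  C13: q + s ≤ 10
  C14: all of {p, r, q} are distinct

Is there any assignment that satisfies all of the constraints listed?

Satisfiable

Take p = 7, q = 2, r = 4, s = 6. Then constraint 4: q - r = -2; constraint 6: s - r = 2; constraint 8: r - p = -3, and every other listed constraint is also met.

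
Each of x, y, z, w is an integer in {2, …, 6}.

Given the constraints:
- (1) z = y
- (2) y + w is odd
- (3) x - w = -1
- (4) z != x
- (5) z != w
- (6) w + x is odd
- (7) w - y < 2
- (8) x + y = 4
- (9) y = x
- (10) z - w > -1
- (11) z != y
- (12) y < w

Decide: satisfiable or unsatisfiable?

Unsatisfiable

From constraints 1 and 9, z = y = x, so z = x. But constraint 4 says z ≠ x. Contradiction.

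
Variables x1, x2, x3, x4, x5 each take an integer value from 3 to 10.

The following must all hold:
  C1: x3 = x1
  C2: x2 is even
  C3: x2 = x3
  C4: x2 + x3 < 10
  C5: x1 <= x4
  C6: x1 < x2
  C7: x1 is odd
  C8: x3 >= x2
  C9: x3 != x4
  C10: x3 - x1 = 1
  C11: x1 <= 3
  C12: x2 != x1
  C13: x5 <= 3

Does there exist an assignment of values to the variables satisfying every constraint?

Unsatisfiable

From constraints 1 and 3, x2 = x3 = x1, so x2 = x1. But constraint 12 says x2 ≠ x1. Contradiction.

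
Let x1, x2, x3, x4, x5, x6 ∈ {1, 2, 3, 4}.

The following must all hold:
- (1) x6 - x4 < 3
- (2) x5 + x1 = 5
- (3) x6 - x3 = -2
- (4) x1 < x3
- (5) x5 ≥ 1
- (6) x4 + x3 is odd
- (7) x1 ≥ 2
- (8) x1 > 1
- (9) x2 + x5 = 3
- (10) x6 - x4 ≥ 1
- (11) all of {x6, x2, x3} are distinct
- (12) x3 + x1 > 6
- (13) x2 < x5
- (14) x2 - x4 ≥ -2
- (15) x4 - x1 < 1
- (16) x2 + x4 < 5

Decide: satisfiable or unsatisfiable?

Satisfiable

Take x1 = 3, x2 = 1, x3 = 4, x4 = 1, x5 = 2, x6 = 2. Then constraint 1: x6 - x4 = 1; constraint 2: x5 + x1 = 5, and every other listed constraint is also met.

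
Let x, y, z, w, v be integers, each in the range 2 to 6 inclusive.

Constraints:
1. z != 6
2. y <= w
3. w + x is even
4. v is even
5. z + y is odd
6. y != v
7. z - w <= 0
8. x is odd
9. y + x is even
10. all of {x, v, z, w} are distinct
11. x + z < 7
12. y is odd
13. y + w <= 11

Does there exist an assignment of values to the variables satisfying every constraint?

Setting (x, y, z, w, v) = (3, 3, 2, 5, 6) satisfies everything: constraint 7: z - w = -3; constraint 11: x + z = 5, and the others follow.

Satisfiable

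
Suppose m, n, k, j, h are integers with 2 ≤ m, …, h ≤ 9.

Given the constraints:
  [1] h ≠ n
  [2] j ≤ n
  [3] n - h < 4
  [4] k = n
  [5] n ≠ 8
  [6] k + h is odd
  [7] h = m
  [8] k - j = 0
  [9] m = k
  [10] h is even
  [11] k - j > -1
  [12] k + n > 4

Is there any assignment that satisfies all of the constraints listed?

From constraints 4, 7, and 9, h = m = k = n, so h = n. But constraint 1 says h ≠ n. Contradiction.

Unsatisfiable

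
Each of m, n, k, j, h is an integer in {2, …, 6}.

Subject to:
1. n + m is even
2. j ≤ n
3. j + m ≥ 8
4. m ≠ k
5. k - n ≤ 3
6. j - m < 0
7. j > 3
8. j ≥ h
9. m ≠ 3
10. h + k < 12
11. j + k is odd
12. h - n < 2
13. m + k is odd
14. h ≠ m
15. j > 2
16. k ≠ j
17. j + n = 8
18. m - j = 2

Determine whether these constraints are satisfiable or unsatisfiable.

Setting (m, n, k, j, h) = (6, 4, 5, 4, 4) satisfies everything: constraint 3: j + m = 10; constraint 5: k - n = 1, and the others follow.

Satisfiable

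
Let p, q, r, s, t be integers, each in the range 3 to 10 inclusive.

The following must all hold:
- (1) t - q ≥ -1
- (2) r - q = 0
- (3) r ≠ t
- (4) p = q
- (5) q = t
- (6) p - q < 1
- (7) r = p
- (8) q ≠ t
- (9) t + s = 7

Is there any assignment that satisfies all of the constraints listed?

From constraints 4, 5, and 7, r = p = q = t, so r = t. But constraint 3 says r ≠ t. Contradiction.

Unsatisfiable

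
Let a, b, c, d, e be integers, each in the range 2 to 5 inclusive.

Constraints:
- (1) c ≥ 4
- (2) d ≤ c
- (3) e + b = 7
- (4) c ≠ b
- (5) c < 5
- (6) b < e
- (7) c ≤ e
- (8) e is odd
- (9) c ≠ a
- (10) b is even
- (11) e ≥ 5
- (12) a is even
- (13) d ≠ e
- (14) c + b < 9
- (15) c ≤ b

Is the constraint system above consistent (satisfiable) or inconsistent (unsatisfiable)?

Unsatisfiable

From constraint 11: e ≥ 5. From constraints 1 and 15: b ≥ c ≥ 4. Hence e + b ≥ 9. But constraint 3 requires e + b = 7, and 7 < 9. Contradiction.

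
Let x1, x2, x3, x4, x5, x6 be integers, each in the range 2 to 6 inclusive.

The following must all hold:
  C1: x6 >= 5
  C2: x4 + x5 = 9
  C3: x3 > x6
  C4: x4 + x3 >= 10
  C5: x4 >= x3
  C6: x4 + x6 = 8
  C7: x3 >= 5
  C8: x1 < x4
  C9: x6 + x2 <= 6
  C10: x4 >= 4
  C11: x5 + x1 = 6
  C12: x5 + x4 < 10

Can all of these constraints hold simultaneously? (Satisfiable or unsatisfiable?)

From constraints 5 and 7: x4 ≥ x3 ≥ 5. From constraint 1: x6 ≥ 5. Hence x4 + x6 ≥ 10. But constraint 6 requires x4 + x6 = 8, and 8 < 10. Contradiction.

Unsatisfiable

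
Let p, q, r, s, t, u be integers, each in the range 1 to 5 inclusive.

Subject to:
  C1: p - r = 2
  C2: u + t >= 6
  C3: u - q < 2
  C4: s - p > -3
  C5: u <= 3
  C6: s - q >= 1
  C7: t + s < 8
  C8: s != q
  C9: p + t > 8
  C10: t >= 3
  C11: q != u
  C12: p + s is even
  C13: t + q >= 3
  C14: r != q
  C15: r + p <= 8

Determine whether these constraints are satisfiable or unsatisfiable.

Satisfiable

One satisfying assignment is p = 4, q = 1, r = 2, s = 2, t = 5, u = 2.
For the less obvious constraints — constraint 1: p - r = 2; constraint 2: u + t = 7; constraint 3: u - q = 1 — and the others hold by inspection.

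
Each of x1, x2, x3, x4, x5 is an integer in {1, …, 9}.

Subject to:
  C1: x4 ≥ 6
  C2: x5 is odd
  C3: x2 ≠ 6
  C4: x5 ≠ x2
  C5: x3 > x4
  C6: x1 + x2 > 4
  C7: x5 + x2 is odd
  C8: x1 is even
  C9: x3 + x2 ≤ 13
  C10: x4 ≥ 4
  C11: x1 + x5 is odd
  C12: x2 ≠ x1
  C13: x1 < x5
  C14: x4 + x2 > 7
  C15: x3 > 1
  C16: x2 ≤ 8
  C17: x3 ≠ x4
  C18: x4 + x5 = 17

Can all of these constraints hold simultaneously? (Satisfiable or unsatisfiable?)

The assignment x1 = 4, x2 = 2, x3 = 9, x4 = 8, x5 = 9 works:
  constraint 6 holds since x1 + x2 = 6.
  constraint 9 holds since x3 + x2 = 11.
The rest check out directly.

Satisfiable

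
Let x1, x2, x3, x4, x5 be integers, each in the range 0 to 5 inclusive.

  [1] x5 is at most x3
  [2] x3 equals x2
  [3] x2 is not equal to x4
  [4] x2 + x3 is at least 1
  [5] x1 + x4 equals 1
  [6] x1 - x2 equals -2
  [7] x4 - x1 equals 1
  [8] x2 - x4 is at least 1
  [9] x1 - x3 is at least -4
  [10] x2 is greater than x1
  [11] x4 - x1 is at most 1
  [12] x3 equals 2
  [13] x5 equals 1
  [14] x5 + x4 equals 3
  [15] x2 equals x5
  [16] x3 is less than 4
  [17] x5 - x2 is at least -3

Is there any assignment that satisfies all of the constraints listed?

Constraint 12 fixes x3 = 2 and constraint 13 fixes x5 = 1. Constraints 2 and 15 give x3 = x2 = x5, so x3 = x5. But 2 ≠ 1 — contradiction.

Unsatisfiable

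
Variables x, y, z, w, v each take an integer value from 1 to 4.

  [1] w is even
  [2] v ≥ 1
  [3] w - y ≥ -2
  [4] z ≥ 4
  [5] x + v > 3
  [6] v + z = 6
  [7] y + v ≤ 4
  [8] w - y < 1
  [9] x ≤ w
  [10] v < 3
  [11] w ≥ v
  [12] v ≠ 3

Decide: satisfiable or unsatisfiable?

Satisfiable

Take x = 2, y = 2, z = 4, w = 2, v = 2. Then constraint 3: w - y = 0; constraint 5: x + v = 4; constraint 6: v + z = 6, and every other listed constraint is also met.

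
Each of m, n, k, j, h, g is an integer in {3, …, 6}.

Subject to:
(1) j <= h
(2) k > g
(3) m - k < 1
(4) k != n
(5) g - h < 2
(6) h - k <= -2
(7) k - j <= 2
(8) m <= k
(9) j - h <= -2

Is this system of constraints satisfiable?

Constraints 6, 7, and 9 give j − k ≥ -2, k − h ≥ 2, h − j ≥ 2.
Adding all 3 inequalities: the left sides telescope to 0, and the right sides sum to (-2) + 2 + 2 = 2. So 0 ≥ 2, which is false.

Unsatisfiable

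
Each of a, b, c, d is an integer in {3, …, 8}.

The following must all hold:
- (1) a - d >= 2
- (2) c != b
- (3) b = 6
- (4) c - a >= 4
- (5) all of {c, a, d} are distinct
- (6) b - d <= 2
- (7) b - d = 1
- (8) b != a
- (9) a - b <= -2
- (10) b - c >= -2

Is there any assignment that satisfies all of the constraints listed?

Unsatisfiable

Constraints 1, 4, 6, and 10 give a − d ≥ 2, d − b ≥ -2, b − c ≥ -2, c − a ≥ 4.
Adding all 4 inequalities: the left sides telescope to 0, and the right sides sum to 2 + (-2) + (-2) + 4 = 2. So 0 ≥ 2, which is false.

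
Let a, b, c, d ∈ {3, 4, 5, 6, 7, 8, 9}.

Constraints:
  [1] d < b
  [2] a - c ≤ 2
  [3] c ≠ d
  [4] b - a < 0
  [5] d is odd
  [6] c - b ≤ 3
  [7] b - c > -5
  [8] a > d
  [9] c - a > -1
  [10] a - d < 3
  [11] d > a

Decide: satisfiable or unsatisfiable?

Unsatisfiable

Constraints 1, 4, and 11 give a < d, d < b, b < a. Chaining: a < d < b < a, which forces a < a — impossible.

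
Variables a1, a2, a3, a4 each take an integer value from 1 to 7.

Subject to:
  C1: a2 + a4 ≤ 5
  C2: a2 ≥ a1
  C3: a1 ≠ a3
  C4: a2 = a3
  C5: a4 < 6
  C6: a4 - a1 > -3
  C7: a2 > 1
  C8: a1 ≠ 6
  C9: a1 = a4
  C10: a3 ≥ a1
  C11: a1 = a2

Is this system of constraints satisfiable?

From constraints 4 and 11, a1 = a2 = a3, so a1 = a3. But constraint 3 says a1 ≠ a3. Contradiction.

Unsatisfiable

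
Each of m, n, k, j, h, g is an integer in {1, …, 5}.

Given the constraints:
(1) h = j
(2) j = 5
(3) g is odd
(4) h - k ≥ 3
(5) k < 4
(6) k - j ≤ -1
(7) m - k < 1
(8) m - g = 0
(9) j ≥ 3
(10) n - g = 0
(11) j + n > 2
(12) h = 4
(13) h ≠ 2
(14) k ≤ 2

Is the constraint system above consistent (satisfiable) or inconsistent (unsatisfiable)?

Unsatisfiable

Constraint 12 fixes h = 4 and constraint 2 fixes j = 5, but constraint 1 requires h = j. Since 4 ≠ 5, contradiction.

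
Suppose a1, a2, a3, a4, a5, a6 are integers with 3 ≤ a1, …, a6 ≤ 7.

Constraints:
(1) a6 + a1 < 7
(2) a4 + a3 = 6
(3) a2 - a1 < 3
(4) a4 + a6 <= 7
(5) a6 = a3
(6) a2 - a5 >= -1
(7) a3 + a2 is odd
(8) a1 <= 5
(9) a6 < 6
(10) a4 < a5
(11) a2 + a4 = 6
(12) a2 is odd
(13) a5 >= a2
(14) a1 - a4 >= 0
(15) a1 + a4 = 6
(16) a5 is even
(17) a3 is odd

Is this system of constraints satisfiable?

Constraint 17 makes a3 odd and constraint 12 makes a2 odd, so a3 + a2 must be even. Constraint 7 says a3 + a2 is odd — contradiction.

Unsatisfiable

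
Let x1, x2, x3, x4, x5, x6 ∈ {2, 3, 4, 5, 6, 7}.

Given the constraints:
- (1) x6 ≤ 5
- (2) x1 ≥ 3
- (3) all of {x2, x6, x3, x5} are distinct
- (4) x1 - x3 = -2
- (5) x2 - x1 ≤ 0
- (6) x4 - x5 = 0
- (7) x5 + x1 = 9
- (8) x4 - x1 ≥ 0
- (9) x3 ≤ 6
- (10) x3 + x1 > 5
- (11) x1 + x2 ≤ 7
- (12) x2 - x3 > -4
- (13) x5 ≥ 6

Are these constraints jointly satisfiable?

Satisfiable

One satisfying assignment is x1 = 3, x2 = 2, x3 = 5, x4 = 6, x5 = 6, x6 = 4.
For the less obvious constraints — constraint 4: x1 - x3 = -2; constraint 5: x2 - x1 = -1; constraint 6: x4 - x5 = 0 — and the others hold by inspection.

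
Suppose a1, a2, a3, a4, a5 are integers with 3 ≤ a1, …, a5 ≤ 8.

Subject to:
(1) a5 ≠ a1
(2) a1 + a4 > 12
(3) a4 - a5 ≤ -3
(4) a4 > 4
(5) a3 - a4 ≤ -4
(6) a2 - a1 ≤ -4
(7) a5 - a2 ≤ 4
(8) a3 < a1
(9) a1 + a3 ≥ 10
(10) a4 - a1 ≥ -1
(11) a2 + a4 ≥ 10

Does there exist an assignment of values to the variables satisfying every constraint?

Unsatisfiable

Constraints 3, 6, 7, and 10 give a1 − a2 ≥ 4, a2 − a5 ≥ -4, a5 − a4 ≥ 3, a4 − a1 ≥ -1.
Adding all 4 inequalities: the left sides telescope to 0, and the right sides sum to 4 + (-4) + 3 + (-1) = 2. So 0 ≥ 2, which is false.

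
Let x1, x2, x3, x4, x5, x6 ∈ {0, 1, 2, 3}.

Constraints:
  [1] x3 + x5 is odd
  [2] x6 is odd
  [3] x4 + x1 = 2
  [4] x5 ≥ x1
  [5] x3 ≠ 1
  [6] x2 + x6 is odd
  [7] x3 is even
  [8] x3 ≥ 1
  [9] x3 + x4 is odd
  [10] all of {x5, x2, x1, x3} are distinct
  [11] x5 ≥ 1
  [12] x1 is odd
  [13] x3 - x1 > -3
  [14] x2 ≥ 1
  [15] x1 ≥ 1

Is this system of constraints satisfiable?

Unsatisfiable

Constraints 8, 11, 14, and 15 confine each of x5, x2, x1, x3 to the 3 values {1, …, 3} (the domain already gives each ≤ 3).
Constraint 10 requires all 4 of them to be distinct, but only 3 values are available — impossible by the pigeonhole principle.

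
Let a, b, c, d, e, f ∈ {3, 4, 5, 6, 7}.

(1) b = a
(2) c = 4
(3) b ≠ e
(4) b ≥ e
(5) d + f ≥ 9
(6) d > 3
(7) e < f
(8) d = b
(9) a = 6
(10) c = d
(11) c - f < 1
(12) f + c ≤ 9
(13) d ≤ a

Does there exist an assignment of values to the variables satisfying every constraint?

Constraint 2 fixes c = 4 and constraint 9 fixes a = 6. Constraints 1, 8, and 10 give c = d = b = a, so c = a. But 4 ≠ 6 — contradiction.

Unsatisfiable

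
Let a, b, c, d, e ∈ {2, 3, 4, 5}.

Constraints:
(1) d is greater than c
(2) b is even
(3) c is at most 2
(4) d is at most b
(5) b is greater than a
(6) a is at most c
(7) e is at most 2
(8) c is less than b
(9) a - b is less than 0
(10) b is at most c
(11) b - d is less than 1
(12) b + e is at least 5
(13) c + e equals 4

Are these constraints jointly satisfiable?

From constraints 3 and 10: b ≤ c ≤ 2. From constraint 7: e ≤ 2. Hence b + e ≤ 4. But constraint 12 requires b + e ≥ 5, and 5 > 4. Contradiction.

Unsatisfiable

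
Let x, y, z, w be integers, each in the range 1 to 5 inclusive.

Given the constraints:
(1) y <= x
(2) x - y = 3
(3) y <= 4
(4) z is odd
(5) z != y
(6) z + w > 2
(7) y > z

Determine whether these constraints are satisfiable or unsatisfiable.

Satisfiable

Setting (x, y, z, w) = (5, 2, 1, 2) satisfies everything: constraint 2: x - y = 3; constraint 4: z = 1 is odd; constraint 6: z + w = 3, and the others follow.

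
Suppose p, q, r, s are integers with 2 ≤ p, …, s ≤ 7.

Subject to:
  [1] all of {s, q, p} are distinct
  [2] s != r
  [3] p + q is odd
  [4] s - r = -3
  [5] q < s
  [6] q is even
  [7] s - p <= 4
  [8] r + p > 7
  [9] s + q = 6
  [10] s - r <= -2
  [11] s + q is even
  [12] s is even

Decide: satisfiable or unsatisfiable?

One satisfying assignment is p = 3, q = 2, r = 7, s = 4.
For the less obvious constraints — constraint 4: s - r = -3; constraint 7: s - p = 1; constraint 8: r + p = 10 — and the others hold by inspection.

Satisfiable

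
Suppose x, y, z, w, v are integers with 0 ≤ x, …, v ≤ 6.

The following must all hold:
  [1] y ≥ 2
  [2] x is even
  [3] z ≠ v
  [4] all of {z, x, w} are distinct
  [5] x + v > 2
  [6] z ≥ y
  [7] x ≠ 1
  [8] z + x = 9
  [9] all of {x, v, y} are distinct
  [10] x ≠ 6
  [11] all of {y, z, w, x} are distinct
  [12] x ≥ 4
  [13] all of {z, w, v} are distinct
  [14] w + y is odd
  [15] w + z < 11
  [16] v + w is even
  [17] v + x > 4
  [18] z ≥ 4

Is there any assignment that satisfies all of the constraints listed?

Take x = 4, y = 2, z = 5, w = 3, v = 1. Then constraint 5: x + v = 5; constraint 8: z + x = 9; constraint 15: w + z = 8, and every other listed constraint is also met.

Satisfiable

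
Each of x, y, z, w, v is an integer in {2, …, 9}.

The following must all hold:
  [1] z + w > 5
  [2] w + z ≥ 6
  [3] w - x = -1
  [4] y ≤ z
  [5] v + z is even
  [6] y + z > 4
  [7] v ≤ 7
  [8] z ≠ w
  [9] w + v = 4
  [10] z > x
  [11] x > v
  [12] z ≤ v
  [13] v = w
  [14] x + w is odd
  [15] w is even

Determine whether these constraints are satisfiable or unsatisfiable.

Constraints 10, 11, and 12 give z ≤ v, v < x, x < z. Chaining: z ≤ v < x < z, which forces z < z — impossible.

Unsatisfiable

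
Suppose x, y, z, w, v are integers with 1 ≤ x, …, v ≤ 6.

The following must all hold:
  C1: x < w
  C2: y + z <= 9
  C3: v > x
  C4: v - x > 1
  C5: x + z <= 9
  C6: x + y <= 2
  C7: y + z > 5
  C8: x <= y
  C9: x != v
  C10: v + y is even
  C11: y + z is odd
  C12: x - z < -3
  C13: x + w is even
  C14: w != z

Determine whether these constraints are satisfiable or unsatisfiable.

One satisfying assignment is x = 1, y = 1, z = 6, w = 3, v = 5.
For the less obvious constraints — constraint 2: y + z = 7; constraint 4: v - x = 4; constraint 5: x + z = 7 — and the others hold by inspection.

Satisfiable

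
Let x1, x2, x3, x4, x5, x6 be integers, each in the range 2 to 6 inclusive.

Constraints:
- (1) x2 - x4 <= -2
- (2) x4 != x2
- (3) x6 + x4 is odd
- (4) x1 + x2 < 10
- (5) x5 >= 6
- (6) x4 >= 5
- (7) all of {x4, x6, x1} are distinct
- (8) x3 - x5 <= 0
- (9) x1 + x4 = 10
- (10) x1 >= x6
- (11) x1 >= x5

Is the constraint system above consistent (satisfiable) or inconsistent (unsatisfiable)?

From constraints 5 and 11: x1 ≥ x5 ≥ 6. From constraint 6: x4 ≥ 5. Hence x1 + x4 ≥ 11. But constraint 9 requires x1 + x4 = 10, and 10 < 11. Contradiction.

Unsatisfiable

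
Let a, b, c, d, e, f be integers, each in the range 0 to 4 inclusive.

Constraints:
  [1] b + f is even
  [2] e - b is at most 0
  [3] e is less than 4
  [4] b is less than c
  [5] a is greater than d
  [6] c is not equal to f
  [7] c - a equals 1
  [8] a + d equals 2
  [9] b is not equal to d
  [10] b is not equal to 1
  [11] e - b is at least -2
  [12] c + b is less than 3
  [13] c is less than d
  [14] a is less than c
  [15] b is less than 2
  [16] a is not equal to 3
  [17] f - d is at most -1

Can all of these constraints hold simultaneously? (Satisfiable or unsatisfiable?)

Constraints 5, 13, and 14 give d < a, a < c, c < d. Chaining: d < a < c < d, which forces d < d — impossible.

Unsatisfiable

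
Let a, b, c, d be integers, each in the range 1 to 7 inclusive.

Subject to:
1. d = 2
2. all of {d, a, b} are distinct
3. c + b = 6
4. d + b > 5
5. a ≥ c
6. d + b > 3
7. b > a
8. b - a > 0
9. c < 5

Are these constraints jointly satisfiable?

Satisfiable

Try a = 3, b = 4, c = 2, d = 2.
Check constraint 3: c + b = 6; constraint 4: d + b = 6; constraint 6: d + b = 6. The remaining constraints are straightforward to verify.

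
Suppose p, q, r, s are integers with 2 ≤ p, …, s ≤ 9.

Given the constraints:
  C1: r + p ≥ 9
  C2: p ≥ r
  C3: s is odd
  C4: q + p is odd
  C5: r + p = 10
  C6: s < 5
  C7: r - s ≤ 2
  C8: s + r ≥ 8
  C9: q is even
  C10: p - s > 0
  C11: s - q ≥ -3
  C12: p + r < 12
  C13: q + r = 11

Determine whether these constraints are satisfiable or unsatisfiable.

Satisfiable

Take p = 5, q = 6, r = 5, s = 3. Then constraint 1: r + p = 10; constraint 5: r + p = 10; constraint 7: r - s = 2, and every other listed constraint is also met.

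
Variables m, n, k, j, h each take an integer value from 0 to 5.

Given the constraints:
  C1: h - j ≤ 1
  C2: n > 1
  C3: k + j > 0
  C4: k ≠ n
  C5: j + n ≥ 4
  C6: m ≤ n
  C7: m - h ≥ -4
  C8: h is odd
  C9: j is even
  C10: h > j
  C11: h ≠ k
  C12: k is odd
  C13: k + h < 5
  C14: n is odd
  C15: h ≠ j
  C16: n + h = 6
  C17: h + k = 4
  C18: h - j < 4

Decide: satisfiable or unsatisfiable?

One satisfying assignment is m = 0, n = 5, k = 3, j = 0, h = 1.
For the less obvious constraints — constraint 1: h - j = 1; constraint 3: k + j = 3; constraint 5: j + n = 5 — and the others hold by inspection.

Satisfiable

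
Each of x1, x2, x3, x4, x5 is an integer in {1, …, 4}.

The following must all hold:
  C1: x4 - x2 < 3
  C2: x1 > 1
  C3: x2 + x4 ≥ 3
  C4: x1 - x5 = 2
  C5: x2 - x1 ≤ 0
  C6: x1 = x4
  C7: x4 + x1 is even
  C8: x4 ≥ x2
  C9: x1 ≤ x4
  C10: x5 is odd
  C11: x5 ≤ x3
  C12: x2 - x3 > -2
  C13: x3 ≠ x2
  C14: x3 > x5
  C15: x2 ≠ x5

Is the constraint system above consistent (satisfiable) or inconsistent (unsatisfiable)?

Satisfiable

Take x1 = 3, x2 = 3, x3 = 4, x4 = 3, x5 = 1. Then constraint 1: x4 - x2 = 0; constraint 3: x2 + x4 = 6, and every other listed constraint is also met.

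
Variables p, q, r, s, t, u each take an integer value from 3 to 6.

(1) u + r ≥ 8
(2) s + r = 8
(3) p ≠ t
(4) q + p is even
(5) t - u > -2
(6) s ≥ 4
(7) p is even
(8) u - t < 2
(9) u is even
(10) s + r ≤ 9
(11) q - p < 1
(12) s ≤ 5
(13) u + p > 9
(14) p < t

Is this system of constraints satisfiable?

Satisfiable

Try p = 4, q = 4, r = 4, s = 4, t = 5, u = 6.
Check constraint 1: u + r = 10; constraint 2: s + r = 8; constraint 5: t - u = -1. The remaining constraints are straightforward to verify.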